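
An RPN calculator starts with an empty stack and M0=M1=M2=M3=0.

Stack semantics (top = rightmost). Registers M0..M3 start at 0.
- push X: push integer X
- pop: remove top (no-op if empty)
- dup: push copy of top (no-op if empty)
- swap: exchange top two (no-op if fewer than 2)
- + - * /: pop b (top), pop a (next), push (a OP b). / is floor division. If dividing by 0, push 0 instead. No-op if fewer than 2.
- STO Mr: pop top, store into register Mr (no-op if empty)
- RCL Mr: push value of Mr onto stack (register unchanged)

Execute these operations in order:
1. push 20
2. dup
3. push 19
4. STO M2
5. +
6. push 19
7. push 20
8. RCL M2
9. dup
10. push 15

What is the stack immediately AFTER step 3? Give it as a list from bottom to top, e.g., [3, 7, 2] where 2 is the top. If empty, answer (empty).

After op 1 (push 20): stack=[20] mem=[0,0,0,0]
After op 2 (dup): stack=[20,20] mem=[0,0,0,0]
After op 3 (push 19): stack=[20,20,19] mem=[0,0,0,0]

[20, 20, 19]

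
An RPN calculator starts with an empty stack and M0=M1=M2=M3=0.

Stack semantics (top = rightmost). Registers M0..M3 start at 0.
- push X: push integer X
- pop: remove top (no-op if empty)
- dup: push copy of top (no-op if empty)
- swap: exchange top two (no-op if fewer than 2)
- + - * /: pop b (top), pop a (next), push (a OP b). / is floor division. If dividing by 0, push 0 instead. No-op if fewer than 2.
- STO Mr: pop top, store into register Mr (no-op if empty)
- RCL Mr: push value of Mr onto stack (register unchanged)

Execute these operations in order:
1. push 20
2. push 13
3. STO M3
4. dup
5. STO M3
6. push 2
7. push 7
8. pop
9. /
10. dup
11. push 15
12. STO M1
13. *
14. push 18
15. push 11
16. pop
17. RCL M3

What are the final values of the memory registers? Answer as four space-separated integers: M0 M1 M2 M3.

Answer: 0 15 0 20

Derivation:
After op 1 (push 20): stack=[20] mem=[0,0,0,0]
After op 2 (push 13): stack=[20,13] mem=[0,0,0,0]
After op 3 (STO M3): stack=[20] mem=[0,0,0,13]
After op 4 (dup): stack=[20,20] mem=[0,0,0,13]
After op 5 (STO M3): stack=[20] mem=[0,0,0,20]
After op 6 (push 2): stack=[20,2] mem=[0,0,0,20]
After op 7 (push 7): stack=[20,2,7] mem=[0,0,0,20]
After op 8 (pop): stack=[20,2] mem=[0,0,0,20]
After op 9 (/): stack=[10] mem=[0,0,0,20]
After op 10 (dup): stack=[10,10] mem=[0,0,0,20]
After op 11 (push 15): stack=[10,10,15] mem=[0,0,0,20]
After op 12 (STO M1): stack=[10,10] mem=[0,15,0,20]
After op 13 (*): stack=[100] mem=[0,15,0,20]
After op 14 (push 18): stack=[100,18] mem=[0,15,0,20]
After op 15 (push 11): stack=[100,18,11] mem=[0,15,0,20]
After op 16 (pop): stack=[100,18] mem=[0,15,0,20]
After op 17 (RCL M3): stack=[100,18,20] mem=[0,15,0,20]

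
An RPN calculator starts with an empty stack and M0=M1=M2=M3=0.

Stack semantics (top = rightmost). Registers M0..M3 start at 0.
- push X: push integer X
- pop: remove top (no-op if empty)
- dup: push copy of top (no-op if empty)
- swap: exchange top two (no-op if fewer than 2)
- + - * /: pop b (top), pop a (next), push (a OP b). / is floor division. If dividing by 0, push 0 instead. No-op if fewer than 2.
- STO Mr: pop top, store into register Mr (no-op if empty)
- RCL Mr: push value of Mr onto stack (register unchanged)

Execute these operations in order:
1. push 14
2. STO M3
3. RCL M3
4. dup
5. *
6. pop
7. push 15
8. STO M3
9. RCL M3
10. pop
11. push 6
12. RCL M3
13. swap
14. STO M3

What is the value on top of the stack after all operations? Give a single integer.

After op 1 (push 14): stack=[14] mem=[0,0,0,0]
After op 2 (STO M3): stack=[empty] mem=[0,0,0,14]
After op 3 (RCL M3): stack=[14] mem=[0,0,0,14]
After op 4 (dup): stack=[14,14] mem=[0,0,0,14]
After op 5 (*): stack=[196] mem=[0,0,0,14]
After op 6 (pop): stack=[empty] mem=[0,0,0,14]
After op 7 (push 15): stack=[15] mem=[0,0,0,14]
After op 8 (STO M3): stack=[empty] mem=[0,0,0,15]
After op 9 (RCL M3): stack=[15] mem=[0,0,0,15]
After op 10 (pop): stack=[empty] mem=[0,0,0,15]
After op 11 (push 6): stack=[6] mem=[0,0,0,15]
After op 12 (RCL M3): stack=[6,15] mem=[0,0,0,15]
After op 13 (swap): stack=[15,6] mem=[0,0,0,15]
After op 14 (STO M3): stack=[15] mem=[0,0,0,6]

Answer: 15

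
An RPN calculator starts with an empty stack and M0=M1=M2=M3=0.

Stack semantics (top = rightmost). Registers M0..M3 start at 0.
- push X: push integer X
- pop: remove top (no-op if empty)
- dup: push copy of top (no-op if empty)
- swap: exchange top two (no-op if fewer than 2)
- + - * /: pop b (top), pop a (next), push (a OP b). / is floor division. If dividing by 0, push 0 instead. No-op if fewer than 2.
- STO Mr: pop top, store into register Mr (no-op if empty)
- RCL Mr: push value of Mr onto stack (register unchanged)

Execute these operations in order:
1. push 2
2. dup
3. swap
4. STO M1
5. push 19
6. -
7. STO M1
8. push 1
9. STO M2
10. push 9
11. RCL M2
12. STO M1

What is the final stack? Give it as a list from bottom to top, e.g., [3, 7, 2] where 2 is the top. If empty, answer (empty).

Answer: [9]

Derivation:
After op 1 (push 2): stack=[2] mem=[0,0,0,0]
After op 2 (dup): stack=[2,2] mem=[0,0,0,0]
After op 3 (swap): stack=[2,2] mem=[0,0,0,0]
After op 4 (STO M1): stack=[2] mem=[0,2,0,0]
After op 5 (push 19): stack=[2,19] mem=[0,2,0,0]
After op 6 (-): stack=[-17] mem=[0,2,0,0]
After op 7 (STO M1): stack=[empty] mem=[0,-17,0,0]
After op 8 (push 1): stack=[1] mem=[0,-17,0,0]
After op 9 (STO M2): stack=[empty] mem=[0,-17,1,0]
After op 10 (push 9): stack=[9] mem=[0,-17,1,0]
After op 11 (RCL M2): stack=[9,1] mem=[0,-17,1,0]
After op 12 (STO M1): stack=[9] mem=[0,1,1,0]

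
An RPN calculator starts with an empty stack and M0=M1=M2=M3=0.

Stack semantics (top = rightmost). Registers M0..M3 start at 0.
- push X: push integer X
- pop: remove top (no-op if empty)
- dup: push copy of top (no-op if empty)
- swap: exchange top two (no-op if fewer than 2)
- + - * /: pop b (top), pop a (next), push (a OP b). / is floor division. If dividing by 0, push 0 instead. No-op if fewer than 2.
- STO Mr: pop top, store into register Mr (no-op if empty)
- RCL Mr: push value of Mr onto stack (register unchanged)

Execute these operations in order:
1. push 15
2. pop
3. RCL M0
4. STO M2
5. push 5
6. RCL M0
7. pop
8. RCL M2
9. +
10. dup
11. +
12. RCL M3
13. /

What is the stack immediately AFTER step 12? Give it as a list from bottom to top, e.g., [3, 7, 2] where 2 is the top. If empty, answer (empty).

After op 1 (push 15): stack=[15] mem=[0,0,0,0]
After op 2 (pop): stack=[empty] mem=[0,0,0,0]
After op 3 (RCL M0): stack=[0] mem=[0,0,0,0]
After op 4 (STO M2): stack=[empty] mem=[0,0,0,0]
After op 5 (push 5): stack=[5] mem=[0,0,0,0]
After op 6 (RCL M0): stack=[5,0] mem=[0,0,0,0]
After op 7 (pop): stack=[5] mem=[0,0,0,0]
After op 8 (RCL M2): stack=[5,0] mem=[0,0,0,0]
After op 9 (+): stack=[5] mem=[0,0,0,0]
After op 10 (dup): stack=[5,5] mem=[0,0,0,0]
After op 11 (+): stack=[10] mem=[0,0,0,0]
After op 12 (RCL M3): stack=[10,0] mem=[0,0,0,0]

[10, 0]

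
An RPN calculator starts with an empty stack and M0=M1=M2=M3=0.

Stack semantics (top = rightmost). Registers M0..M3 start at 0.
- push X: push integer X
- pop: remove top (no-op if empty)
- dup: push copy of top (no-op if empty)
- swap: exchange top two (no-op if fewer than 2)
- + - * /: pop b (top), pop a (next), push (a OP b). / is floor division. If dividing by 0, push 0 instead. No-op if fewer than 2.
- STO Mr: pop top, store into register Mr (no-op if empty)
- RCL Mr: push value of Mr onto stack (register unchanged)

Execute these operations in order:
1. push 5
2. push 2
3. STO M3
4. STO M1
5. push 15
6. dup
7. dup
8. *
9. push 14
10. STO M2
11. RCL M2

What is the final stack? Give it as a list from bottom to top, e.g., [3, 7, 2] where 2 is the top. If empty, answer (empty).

Answer: [15, 225, 14]

Derivation:
After op 1 (push 5): stack=[5] mem=[0,0,0,0]
After op 2 (push 2): stack=[5,2] mem=[0,0,0,0]
After op 3 (STO M3): stack=[5] mem=[0,0,0,2]
After op 4 (STO M1): stack=[empty] mem=[0,5,0,2]
After op 5 (push 15): stack=[15] mem=[0,5,0,2]
After op 6 (dup): stack=[15,15] mem=[0,5,0,2]
After op 7 (dup): stack=[15,15,15] mem=[0,5,0,2]
After op 8 (*): stack=[15,225] mem=[0,5,0,2]
After op 9 (push 14): stack=[15,225,14] mem=[0,5,0,2]
After op 10 (STO M2): stack=[15,225] mem=[0,5,14,2]
After op 11 (RCL M2): stack=[15,225,14] mem=[0,5,14,2]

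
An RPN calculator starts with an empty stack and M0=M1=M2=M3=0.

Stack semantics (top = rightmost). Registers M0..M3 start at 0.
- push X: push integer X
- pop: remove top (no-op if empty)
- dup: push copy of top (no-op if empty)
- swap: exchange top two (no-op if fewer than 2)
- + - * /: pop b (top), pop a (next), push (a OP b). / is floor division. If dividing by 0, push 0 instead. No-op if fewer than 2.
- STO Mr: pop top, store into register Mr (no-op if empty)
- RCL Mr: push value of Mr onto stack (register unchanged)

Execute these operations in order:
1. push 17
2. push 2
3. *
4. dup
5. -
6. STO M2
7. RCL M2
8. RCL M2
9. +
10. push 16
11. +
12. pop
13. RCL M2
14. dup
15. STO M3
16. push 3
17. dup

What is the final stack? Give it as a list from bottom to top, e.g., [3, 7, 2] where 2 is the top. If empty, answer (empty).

After op 1 (push 17): stack=[17] mem=[0,0,0,0]
After op 2 (push 2): stack=[17,2] mem=[0,0,0,0]
After op 3 (*): stack=[34] mem=[0,0,0,0]
After op 4 (dup): stack=[34,34] mem=[0,0,0,0]
After op 5 (-): stack=[0] mem=[0,0,0,0]
After op 6 (STO M2): stack=[empty] mem=[0,0,0,0]
After op 7 (RCL M2): stack=[0] mem=[0,0,0,0]
After op 8 (RCL M2): stack=[0,0] mem=[0,0,0,0]
After op 9 (+): stack=[0] mem=[0,0,0,0]
After op 10 (push 16): stack=[0,16] mem=[0,0,0,0]
After op 11 (+): stack=[16] mem=[0,0,0,0]
After op 12 (pop): stack=[empty] mem=[0,0,0,0]
After op 13 (RCL M2): stack=[0] mem=[0,0,0,0]
After op 14 (dup): stack=[0,0] mem=[0,0,0,0]
After op 15 (STO M3): stack=[0] mem=[0,0,0,0]
After op 16 (push 3): stack=[0,3] mem=[0,0,0,0]
After op 17 (dup): stack=[0,3,3] mem=[0,0,0,0]

Answer: [0, 3, 3]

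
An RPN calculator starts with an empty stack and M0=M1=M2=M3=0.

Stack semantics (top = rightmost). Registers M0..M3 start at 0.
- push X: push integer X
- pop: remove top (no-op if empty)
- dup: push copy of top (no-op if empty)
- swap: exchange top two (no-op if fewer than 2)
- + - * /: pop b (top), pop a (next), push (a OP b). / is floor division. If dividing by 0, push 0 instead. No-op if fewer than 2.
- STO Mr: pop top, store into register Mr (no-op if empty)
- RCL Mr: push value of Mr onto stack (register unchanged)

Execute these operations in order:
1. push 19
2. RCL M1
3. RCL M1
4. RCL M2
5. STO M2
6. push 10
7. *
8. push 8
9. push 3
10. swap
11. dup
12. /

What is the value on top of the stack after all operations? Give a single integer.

After op 1 (push 19): stack=[19] mem=[0,0,0,0]
After op 2 (RCL M1): stack=[19,0] mem=[0,0,0,0]
After op 3 (RCL M1): stack=[19,0,0] mem=[0,0,0,0]
After op 4 (RCL M2): stack=[19,0,0,0] mem=[0,0,0,0]
After op 5 (STO M2): stack=[19,0,0] mem=[0,0,0,0]
After op 6 (push 10): stack=[19,0,0,10] mem=[0,0,0,0]
After op 7 (*): stack=[19,0,0] mem=[0,0,0,0]
After op 8 (push 8): stack=[19,0,0,8] mem=[0,0,0,0]
After op 9 (push 3): stack=[19,0,0,8,3] mem=[0,0,0,0]
After op 10 (swap): stack=[19,0,0,3,8] mem=[0,0,0,0]
After op 11 (dup): stack=[19,0,0,3,8,8] mem=[0,0,0,0]
After op 12 (/): stack=[19,0,0,3,1] mem=[0,0,0,0]

Answer: 1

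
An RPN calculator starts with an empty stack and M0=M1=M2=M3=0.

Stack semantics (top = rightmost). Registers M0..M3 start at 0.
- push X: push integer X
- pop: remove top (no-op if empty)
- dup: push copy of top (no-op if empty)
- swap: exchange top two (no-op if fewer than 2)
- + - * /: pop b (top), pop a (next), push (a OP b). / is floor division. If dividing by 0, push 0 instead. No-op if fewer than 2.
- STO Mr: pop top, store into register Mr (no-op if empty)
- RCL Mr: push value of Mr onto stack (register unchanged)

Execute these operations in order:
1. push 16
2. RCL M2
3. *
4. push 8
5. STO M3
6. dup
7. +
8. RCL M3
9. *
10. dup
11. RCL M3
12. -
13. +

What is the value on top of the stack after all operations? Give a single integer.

After op 1 (push 16): stack=[16] mem=[0,0,0,0]
After op 2 (RCL M2): stack=[16,0] mem=[0,0,0,0]
After op 3 (*): stack=[0] mem=[0,0,0,0]
After op 4 (push 8): stack=[0,8] mem=[0,0,0,0]
After op 5 (STO M3): stack=[0] mem=[0,0,0,8]
After op 6 (dup): stack=[0,0] mem=[0,0,0,8]
After op 7 (+): stack=[0] mem=[0,0,0,8]
After op 8 (RCL M3): stack=[0,8] mem=[0,0,0,8]
After op 9 (*): stack=[0] mem=[0,0,0,8]
After op 10 (dup): stack=[0,0] mem=[0,0,0,8]
After op 11 (RCL M3): stack=[0,0,8] mem=[0,0,0,8]
After op 12 (-): stack=[0,-8] mem=[0,0,0,8]
After op 13 (+): stack=[-8] mem=[0,0,0,8]

Answer: -8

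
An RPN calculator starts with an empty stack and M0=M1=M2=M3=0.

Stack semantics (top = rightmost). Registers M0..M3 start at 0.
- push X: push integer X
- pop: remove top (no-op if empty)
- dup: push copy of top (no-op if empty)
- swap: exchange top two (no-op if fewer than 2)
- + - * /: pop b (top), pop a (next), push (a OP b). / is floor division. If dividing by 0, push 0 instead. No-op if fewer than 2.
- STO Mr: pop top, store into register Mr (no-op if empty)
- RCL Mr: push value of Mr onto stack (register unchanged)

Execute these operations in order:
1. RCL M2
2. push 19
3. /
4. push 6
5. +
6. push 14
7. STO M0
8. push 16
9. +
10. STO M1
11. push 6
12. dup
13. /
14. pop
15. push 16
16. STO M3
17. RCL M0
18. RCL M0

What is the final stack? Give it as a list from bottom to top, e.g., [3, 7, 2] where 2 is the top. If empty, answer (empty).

Answer: [14, 14]

Derivation:
After op 1 (RCL M2): stack=[0] mem=[0,0,0,0]
After op 2 (push 19): stack=[0,19] mem=[0,0,0,0]
After op 3 (/): stack=[0] mem=[0,0,0,0]
After op 4 (push 6): stack=[0,6] mem=[0,0,0,0]
After op 5 (+): stack=[6] mem=[0,0,0,0]
After op 6 (push 14): stack=[6,14] mem=[0,0,0,0]
After op 7 (STO M0): stack=[6] mem=[14,0,0,0]
After op 8 (push 16): stack=[6,16] mem=[14,0,0,0]
After op 9 (+): stack=[22] mem=[14,0,0,0]
After op 10 (STO M1): stack=[empty] mem=[14,22,0,0]
After op 11 (push 6): stack=[6] mem=[14,22,0,0]
After op 12 (dup): stack=[6,6] mem=[14,22,0,0]
After op 13 (/): stack=[1] mem=[14,22,0,0]
After op 14 (pop): stack=[empty] mem=[14,22,0,0]
After op 15 (push 16): stack=[16] mem=[14,22,0,0]
After op 16 (STO M3): stack=[empty] mem=[14,22,0,16]
After op 17 (RCL M0): stack=[14] mem=[14,22,0,16]
After op 18 (RCL M0): stack=[14,14] mem=[14,22,0,16]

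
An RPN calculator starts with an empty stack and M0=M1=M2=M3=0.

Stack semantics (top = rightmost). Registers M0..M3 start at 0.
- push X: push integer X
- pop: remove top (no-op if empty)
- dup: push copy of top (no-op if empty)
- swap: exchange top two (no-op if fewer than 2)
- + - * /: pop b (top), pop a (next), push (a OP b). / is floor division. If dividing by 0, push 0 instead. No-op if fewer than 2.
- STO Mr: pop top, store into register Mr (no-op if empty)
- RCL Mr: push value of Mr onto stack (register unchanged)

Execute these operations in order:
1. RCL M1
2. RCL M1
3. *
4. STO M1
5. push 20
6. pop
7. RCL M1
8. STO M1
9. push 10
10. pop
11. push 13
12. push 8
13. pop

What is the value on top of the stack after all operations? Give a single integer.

Answer: 13

Derivation:
After op 1 (RCL M1): stack=[0] mem=[0,0,0,0]
After op 2 (RCL M1): stack=[0,0] mem=[0,0,0,0]
After op 3 (*): stack=[0] mem=[0,0,0,0]
After op 4 (STO M1): stack=[empty] mem=[0,0,0,0]
After op 5 (push 20): stack=[20] mem=[0,0,0,0]
After op 6 (pop): stack=[empty] mem=[0,0,0,0]
After op 7 (RCL M1): stack=[0] mem=[0,0,0,0]
After op 8 (STO M1): stack=[empty] mem=[0,0,0,0]
After op 9 (push 10): stack=[10] mem=[0,0,0,0]
After op 10 (pop): stack=[empty] mem=[0,0,0,0]
After op 11 (push 13): stack=[13] mem=[0,0,0,0]
After op 12 (push 8): stack=[13,8] mem=[0,0,0,0]
After op 13 (pop): stack=[13] mem=[0,0,0,0]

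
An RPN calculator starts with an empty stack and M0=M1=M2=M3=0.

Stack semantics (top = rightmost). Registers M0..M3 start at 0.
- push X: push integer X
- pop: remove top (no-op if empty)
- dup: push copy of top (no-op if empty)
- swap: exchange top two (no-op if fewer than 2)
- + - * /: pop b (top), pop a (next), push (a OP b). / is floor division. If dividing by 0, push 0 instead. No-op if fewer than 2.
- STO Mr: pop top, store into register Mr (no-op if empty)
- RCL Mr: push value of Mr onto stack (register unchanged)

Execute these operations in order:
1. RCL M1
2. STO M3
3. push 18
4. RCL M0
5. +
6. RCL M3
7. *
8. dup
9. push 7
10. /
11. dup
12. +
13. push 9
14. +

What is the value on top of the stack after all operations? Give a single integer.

Answer: 9

Derivation:
After op 1 (RCL M1): stack=[0] mem=[0,0,0,0]
After op 2 (STO M3): stack=[empty] mem=[0,0,0,0]
After op 3 (push 18): stack=[18] mem=[0,0,0,0]
After op 4 (RCL M0): stack=[18,0] mem=[0,0,0,0]
After op 5 (+): stack=[18] mem=[0,0,0,0]
After op 6 (RCL M3): stack=[18,0] mem=[0,0,0,0]
After op 7 (*): stack=[0] mem=[0,0,0,0]
After op 8 (dup): stack=[0,0] mem=[0,0,0,0]
After op 9 (push 7): stack=[0,0,7] mem=[0,0,0,0]
After op 10 (/): stack=[0,0] mem=[0,0,0,0]
After op 11 (dup): stack=[0,0,0] mem=[0,0,0,0]
After op 12 (+): stack=[0,0] mem=[0,0,0,0]
After op 13 (push 9): stack=[0,0,9] mem=[0,0,0,0]
After op 14 (+): stack=[0,9] mem=[0,0,0,0]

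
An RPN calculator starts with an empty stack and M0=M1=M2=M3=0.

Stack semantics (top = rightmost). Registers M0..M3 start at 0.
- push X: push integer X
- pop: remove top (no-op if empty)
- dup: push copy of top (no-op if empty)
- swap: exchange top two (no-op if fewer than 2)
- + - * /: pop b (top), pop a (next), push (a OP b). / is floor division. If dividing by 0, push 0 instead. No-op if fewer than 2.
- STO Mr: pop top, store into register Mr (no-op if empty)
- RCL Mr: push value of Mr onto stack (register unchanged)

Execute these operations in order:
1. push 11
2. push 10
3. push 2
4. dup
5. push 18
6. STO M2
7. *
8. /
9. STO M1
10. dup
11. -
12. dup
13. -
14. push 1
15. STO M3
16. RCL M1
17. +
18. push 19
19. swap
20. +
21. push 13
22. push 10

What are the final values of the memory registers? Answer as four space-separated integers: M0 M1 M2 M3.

Answer: 0 2 18 1

Derivation:
After op 1 (push 11): stack=[11] mem=[0,0,0,0]
After op 2 (push 10): stack=[11,10] mem=[0,0,0,0]
After op 3 (push 2): stack=[11,10,2] mem=[0,0,0,0]
After op 4 (dup): stack=[11,10,2,2] mem=[0,0,0,0]
After op 5 (push 18): stack=[11,10,2,2,18] mem=[0,0,0,0]
After op 6 (STO M2): stack=[11,10,2,2] mem=[0,0,18,0]
After op 7 (*): stack=[11,10,4] mem=[0,0,18,0]
After op 8 (/): stack=[11,2] mem=[0,0,18,0]
After op 9 (STO M1): stack=[11] mem=[0,2,18,0]
After op 10 (dup): stack=[11,11] mem=[0,2,18,0]
After op 11 (-): stack=[0] mem=[0,2,18,0]
After op 12 (dup): stack=[0,0] mem=[0,2,18,0]
After op 13 (-): stack=[0] mem=[0,2,18,0]
After op 14 (push 1): stack=[0,1] mem=[0,2,18,0]
After op 15 (STO M3): stack=[0] mem=[0,2,18,1]
After op 16 (RCL M1): stack=[0,2] mem=[0,2,18,1]
After op 17 (+): stack=[2] mem=[0,2,18,1]
After op 18 (push 19): stack=[2,19] mem=[0,2,18,1]
After op 19 (swap): stack=[19,2] mem=[0,2,18,1]
After op 20 (+): stack=[21] mem=[0,2,18,1]
After op 21 (push 13): stack=[21,13] mem=[0,2,18,1]
After op 22 (push 10): stack=[21,13,10] mem=[0,2,18,1]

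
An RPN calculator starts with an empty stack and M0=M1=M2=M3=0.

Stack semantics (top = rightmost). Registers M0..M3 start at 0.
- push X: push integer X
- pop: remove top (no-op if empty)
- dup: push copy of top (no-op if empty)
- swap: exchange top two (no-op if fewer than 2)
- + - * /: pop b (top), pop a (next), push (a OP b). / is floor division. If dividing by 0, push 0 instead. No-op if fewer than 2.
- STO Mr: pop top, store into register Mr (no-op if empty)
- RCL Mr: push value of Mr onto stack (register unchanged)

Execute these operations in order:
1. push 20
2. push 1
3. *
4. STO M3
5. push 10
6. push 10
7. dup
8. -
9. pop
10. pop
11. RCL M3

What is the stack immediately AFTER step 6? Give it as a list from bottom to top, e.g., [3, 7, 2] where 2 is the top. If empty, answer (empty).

After op 1 (push 20): stack=[20] mem=[0,0,0,0]
After op 2 (push 1): stack=[20,1] mem=[0,0,0,0]
After op 3 (*): stack=[20] mem=[0,0,0,0]
After op 4 (STO M3): stack=[empty] mem=[0,0,0,20]
After op 5 (push 10): stack=[10] mem=[0,0,0,20]
After op 6 (push 10): stack=[10,10] mem=[0,0,0,20]

[10, 10]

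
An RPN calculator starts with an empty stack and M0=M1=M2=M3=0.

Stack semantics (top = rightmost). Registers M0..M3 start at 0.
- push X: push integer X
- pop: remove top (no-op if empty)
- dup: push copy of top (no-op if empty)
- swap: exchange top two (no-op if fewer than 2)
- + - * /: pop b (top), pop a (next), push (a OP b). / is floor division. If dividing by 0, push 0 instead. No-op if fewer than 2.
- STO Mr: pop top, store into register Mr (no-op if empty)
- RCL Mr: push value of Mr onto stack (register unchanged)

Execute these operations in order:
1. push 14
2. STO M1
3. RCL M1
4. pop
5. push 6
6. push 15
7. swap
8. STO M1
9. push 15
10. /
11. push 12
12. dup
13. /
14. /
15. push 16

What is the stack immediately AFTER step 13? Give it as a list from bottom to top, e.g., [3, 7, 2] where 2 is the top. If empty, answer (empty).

After op 1 (push 14): stack=[14] mem=[0,0,0,0]
After op 2 (STO M1): stack=[empty] mem=[0,14,0,0]
After op 3 (RCL M1): stack=[14] mem=[0,14,0,0]
After op 4 (pop): stack=[empty] mem=[0,14,0,0]
After op 5 (push 6): stack=[6] mem=[0,14,0,0]
After op 6 (push 15): stack=[6,15] mem=[0,14,0,0]
After op 7 (swap): stack=[15,6] mem=[0,14,0,0]
After op 8 (STO M1): stack=[15] mem=[0,6,0,0]
After op 9 (push 15): stack=[15,15] mem=[0,6,0,0]
After op 10 (/): stack=[1] mem=[0,6,0,0]
After op 11 (push 12): stack=[1,12] mem=[0,6,0,0]
After op 12 (dup): stack=[1,12,12] mem=[0,6,0,0]
After op 13 (/): stack=[1,1] mem=[0,6,0,0]

[1, 1]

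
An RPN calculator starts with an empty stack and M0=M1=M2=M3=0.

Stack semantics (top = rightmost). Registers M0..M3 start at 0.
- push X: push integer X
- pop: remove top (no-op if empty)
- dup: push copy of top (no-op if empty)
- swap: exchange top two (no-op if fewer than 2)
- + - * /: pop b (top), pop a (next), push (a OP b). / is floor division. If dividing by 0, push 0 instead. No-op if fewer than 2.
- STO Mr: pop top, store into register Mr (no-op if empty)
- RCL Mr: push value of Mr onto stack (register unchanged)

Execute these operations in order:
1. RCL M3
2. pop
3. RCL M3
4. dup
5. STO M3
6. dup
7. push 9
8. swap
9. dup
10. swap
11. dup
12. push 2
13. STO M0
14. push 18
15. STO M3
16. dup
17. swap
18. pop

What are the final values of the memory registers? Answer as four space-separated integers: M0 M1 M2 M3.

Answer: 2 0 0 18

Derivation:
After op 1 (RCL M3): stack=[0] mem=[0,0,0,0]
After op 2 (pop): stack=[empty] mem=[0,0,0,0]
After op 3 (RCL M3): stack=[0] mem=[0,0,0,0]
After op 4 (dup): stack=[0,0] mem=[0,0,0,0]
After op 5 (STO M3): stack=[0] mem=[0,0,0,0]
After op 6 (dup): stack=[0,0] mem=[0,0,0,0]
After op 7 (push 9): stack=[0,0,9] mem=[0,0,0,0]
After op 8 (swap): stack=[0,9,0] mem=[0,0,0,0]
After op 9 (dup): stack=[0,9,0,0] mem=[0,0,0,0]
After op 10 (swap): stack=[0,9,0,0] mem=[0,0,0,0]
After op 11 (dup): stack=[0,9,0,0,0] mem=[0,0,0,0]
After op 12 (push 2): stack=[0,9,0,0,0,2] mem=[0,0,0,0]
After op 13 (STO M0): stack=[0,9,0,0,0] mem=[2,0,0,0]
After op 14 (push 18): stack=[0,9,0,0,0,18] mem=[2,0,0,0]
After op 15 (STO M3): stack=[0,9,0,0,0] mem=[2,0,0,18]
After op 16 (dup): stack=[0,9,0,0,0,0] mem=[2,0,0,18]
After op 17 (swap): stack=[0,9,0,0,0,0] mem=[2,0,0,18]
After op 18 (pop): stack=[0,9,0,0,0] mem=[2,0,0,18]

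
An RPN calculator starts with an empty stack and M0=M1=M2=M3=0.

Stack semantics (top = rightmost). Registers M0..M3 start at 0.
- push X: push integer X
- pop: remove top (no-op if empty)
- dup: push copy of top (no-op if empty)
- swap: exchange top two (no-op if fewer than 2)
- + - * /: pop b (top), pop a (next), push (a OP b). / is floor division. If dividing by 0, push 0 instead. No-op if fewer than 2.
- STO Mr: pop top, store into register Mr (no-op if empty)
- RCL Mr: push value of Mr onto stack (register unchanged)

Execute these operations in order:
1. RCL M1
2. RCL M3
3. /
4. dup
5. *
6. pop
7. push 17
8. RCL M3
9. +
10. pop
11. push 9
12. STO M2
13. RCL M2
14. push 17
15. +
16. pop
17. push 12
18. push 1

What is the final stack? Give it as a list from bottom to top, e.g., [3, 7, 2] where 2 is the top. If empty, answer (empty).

After op 1 (RCL M1): stack=[0] mem=[0,0,0,0]
After op 2 (RCL M3): stack=[0,0] mem=[0,0,0,0]
After op 3 (/): stack=[0] mem=[0,0,0,0]
After op 4 (dup): stack=[0,0] mem=[0,0,0,0]
After op 5 (*): stack=[0] mem=[0,0,0,0]
After op 6 (pop): stack=[empty] mem=[0,0,0,0]
After op 7 (push 17): stack=[17] mem=[0,0,0,0]
After op 8 (RCL M3): stack=[17,0] mem=[0,0,0,0]
After op 9 (+): stack=[17] mem=[0,0,0,0]
After op 10 (pop): stack=[empty] mem=[0,0,0,0]
After op 11 (push 9): stack=[9] mem=[0,0,0,0]
After op 12 (STO M2): stack=[empty] mem=[0,0,9,0]
After op 13 (RCL M2): stack=[9] mem=[0,0,9,0]
After op 14 (push 17): stack=[9,17] mem=[0,0,9,0]
After op 15 (+): stack=[26] mem=[0,0,9,0]
After op 16 (pop): stack=[empty] mem=[0,0,9,0]
After op 17 (push 12): stack=[12] mem=[0,0,9,0]
After op 18 (push 1): stack=[12,1] mem=[0,0,9,0]

Answer: [12, 1]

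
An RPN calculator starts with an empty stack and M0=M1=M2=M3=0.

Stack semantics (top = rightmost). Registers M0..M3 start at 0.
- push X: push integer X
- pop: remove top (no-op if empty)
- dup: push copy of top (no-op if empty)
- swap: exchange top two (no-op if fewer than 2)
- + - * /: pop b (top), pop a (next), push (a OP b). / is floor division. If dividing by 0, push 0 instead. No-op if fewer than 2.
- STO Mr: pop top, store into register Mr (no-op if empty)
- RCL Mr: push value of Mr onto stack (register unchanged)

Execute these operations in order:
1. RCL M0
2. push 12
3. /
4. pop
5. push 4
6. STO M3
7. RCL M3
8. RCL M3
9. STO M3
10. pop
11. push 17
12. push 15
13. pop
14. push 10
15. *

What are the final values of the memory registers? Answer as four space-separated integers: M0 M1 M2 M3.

Answer: 0 0 0 4

Derivation:
After op 1 (RCL M0): stack=[0] mem=[0,0,0,0]
After op 2 (push 12): stack=[0,12] mem=[0,0,0,0]
After op 3 (/): stack=[0] mem=[0,0,0,0]
After op 4 (pop): stack=[empty] mem=[0,0,0,0]
After op 5 (push 4): stack=[4] mem=[0,0,0,0]
After op 6 (STO M3): stack=[empty] mem=[0,0,0,4]
After op 7 (RCL M3): stack=[4] mem=[0,0,0,4]
After op 8 (RCL M3): stack=[4,4] mem=[0,0,0,4]
After op 9 (STO M3): stack=[4] mem=[0,0,0,4]
After op 10 (pop): stack=[empty] mem=[0,0,0,4]
After op 11 (push 17): stack=[17] mem=[0,0,0,4]
After op 12 (push 15): stack=[17,15] mem=[0,0,0,4]
After op 13 (pop): stack=[17] mem=[0,0,0,4]
After op 14 (push 10): stack=[17,10] mem=[0,0,0,4]
After op 15 (*): stack=[170] mem=[0,0,0,4]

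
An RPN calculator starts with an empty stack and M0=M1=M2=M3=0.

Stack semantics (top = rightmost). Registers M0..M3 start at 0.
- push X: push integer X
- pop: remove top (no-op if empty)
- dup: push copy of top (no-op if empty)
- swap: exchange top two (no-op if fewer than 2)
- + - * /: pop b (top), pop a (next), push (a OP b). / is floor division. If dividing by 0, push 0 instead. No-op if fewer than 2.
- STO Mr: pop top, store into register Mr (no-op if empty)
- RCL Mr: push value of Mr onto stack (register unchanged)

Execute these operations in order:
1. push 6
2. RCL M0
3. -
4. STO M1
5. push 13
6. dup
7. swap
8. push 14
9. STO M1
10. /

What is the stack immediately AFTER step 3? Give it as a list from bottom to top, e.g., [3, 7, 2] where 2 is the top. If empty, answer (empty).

After op 1 (push 6): stack=[6] mem=[0,0,0,0]
After op 2 (RCL M0): stack=[6,0] mem=[0,0,0,0]
After op 3 (-): stack=[6] mem=[0,0,0,0]

[6]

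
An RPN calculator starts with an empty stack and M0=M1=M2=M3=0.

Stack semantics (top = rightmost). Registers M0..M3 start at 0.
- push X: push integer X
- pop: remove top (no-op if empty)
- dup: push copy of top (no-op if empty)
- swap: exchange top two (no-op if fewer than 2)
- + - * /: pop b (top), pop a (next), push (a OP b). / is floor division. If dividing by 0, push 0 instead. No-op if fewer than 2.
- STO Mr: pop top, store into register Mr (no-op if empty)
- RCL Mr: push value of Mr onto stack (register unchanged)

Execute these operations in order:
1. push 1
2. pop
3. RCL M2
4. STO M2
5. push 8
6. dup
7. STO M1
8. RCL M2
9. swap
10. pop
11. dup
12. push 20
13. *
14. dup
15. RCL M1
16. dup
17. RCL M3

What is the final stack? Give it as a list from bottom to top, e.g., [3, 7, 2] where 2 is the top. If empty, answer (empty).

After op 1 (push 1): stack=[1] mem=[0,0,0,0]
After op 2 (pop): stack=[empty] mem=[0,0,0,0]
After op 3 (RCL M2): stack=[0] mem=[0,0,0,0]
After op 4 (STO M2): stack=[empty] mem=[0,0,0,0]
After op 5 (push 8): stack=[8] mem=[0,0,0,0]
After op 6 (dup): stack=[8,8] mem=[0,0,0,0]
After op 7 (STO M1): stack=[8] mem=[0,8,0,0]
After op 8 (RCL M2): stack=[8,0] mem=[0,8,0,0]
After op 9 (swap): stack=[0,8] mem=[0,8,0,0]
After op 10 (pop): stack=[0] mem=[0,8,0,0]
After op 11 (dup): stack=[0,0] mem=[0,8,0,0]
After op 12 (push 20): stack=[0,0,20] mem=[0,8,0,0]
After op 13 (*): stack=[0,0] mem=[0,8,0,0]
After op 14 (dup): stack=[0,0,0] mem=[0,8,0,0]
After op 15 (RCL M1): stack=[0,0,0,8] mem=[0,8,0,0]
After op 16 (dup): stack=[0,0,0,8,8] mem=[0,8,0,0]
After op 17 (RCL M3): stack=[0,0,0,8,8,0] mem=[0,8,0,0]

Answer: [0, 0, 0, 8, 8, 0]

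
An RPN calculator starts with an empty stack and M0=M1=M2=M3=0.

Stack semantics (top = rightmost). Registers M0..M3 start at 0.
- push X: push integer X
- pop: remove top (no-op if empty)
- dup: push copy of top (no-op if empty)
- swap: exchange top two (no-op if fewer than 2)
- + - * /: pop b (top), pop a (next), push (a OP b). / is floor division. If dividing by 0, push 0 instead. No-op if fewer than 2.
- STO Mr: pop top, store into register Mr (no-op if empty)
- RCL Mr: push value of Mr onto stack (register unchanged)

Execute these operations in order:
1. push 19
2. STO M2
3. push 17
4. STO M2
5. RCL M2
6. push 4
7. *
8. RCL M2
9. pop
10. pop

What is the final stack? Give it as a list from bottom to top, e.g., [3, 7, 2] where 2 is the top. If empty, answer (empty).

Answer: (empty)

Derivation:
After op 1 (push 19): stack=[19] mem=[0,0,0,0]
After op 2 (STO M2): stack=[empty] mem=[0,0,19,0]
After op 3 (push 17): stack=[17] mem=[0,0,19,0]
After op 4 (STO M2): stack=[empty] mem=[0,0,17,0]
After op 5 (RCL M2): stack=[17] mem=[0,0,17,0]
After op 6 (push 4): stack=[17,4] mem=[0,0,17,0]
After op 7 (*): stack=[68] mem=[0,0,17,0]
After op 8 (RCL M2): stack=[68,17] mem=[0,0,17,0]
After op 9 (pop): stack=[68] mem=[0,0,17,0]
After op 10 (pop): stack=[empty] mem=[0,0,17,0]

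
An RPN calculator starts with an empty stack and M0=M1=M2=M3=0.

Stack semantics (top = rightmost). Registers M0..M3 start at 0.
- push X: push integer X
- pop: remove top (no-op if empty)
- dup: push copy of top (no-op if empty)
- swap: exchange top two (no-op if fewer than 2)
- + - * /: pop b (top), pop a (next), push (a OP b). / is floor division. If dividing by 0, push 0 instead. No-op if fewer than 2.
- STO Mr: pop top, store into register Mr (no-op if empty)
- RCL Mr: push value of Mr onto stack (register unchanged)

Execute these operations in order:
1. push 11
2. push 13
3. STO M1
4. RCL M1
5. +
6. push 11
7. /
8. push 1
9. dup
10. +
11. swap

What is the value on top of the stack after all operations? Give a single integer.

Answer: 2

Derivation:
After op 1 (push 11): stack=[11] mem=[0,0,0,0]
After op 2 (push 13): stack=[11,13] mem=[0,0,0,0]
After op 3 (STO M1): stack=[11] mem=[0,13,0,0]
After op 4 (RCL M1): stack=[11,13] mem=[0,13,0,0]
After op 5 (+): stack=[24] mem=[0,13,0,0]
After op 6 (push 11): stack=[24,11] mem=[0,13,0,0]
After op 7 (/): stack=[2] mem=[0,13,0,0]
After op 8 (push 1): stack=[2,1] mem=[0,13,0,0]
After op 9 (dup): stack=[2,1,1] mem=[0,13,0,0]
After op 10 (+): stack=[2,2] mem=[0,13,0,0]
After op 11 (swap): stack=[2,2] mem=[0,13,0,0]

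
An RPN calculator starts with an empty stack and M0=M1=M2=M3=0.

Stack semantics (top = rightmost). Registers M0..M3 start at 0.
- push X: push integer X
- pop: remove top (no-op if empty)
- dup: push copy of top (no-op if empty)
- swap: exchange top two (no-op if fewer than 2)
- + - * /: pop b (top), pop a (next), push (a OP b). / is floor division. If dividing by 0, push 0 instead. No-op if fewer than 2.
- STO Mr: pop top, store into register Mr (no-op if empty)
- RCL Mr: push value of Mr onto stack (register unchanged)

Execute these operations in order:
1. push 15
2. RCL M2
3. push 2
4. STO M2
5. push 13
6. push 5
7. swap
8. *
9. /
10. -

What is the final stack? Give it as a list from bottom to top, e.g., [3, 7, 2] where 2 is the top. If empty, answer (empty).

Answer: [15]

Derivation:
After op 1 (push 15): stack=[15] mem=[0,0,0,0]
After op 2 (RCL M2): stack=[15,0] mem=[0,0,0,0]
After op 3 (push 2): stack=[15,0,2] mem=[0,0,0,0]
After op 4 (STO M2): stack=[15,0] mem=[0,0,2,0]
After op 5 (push 13): stack=[15,0,13] mem=[0,0,2,0]
After op 6 (push 5): stack=[15,0,13,5] mem=[0,0,2,0]
After op 7 (swap): stack=[15,0,5,13] mem=[0,0,2,0]
After op 8 (*): stack=[15,0,65] mem=[0,0,2,0]
After op 9 (/): stack=[15,0] mem=[0,0,2,0]
After op 10 (-): stack=[15] mem=[0,0,2,0]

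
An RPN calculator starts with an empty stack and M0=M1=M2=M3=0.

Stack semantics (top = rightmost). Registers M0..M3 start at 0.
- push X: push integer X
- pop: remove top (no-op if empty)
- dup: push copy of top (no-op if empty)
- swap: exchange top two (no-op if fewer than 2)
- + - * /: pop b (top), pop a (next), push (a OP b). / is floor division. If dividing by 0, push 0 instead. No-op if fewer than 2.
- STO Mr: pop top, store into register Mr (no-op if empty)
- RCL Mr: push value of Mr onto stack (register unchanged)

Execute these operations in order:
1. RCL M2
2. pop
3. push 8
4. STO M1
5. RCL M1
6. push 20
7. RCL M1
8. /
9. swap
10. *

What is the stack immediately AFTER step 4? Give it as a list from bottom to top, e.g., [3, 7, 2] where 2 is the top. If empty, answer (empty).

After op 1 (RCL M2): stack=[0] mem=[0,0,0,0]
After op 2 (pop): stack=[empty] mem=[0,0,0,0]
After op 3 (push 8): stack=[8] mem=[0,0,0,0]
After op 4 (STO M1): stack=[empty] mem=[0,8,0,0]

(empty)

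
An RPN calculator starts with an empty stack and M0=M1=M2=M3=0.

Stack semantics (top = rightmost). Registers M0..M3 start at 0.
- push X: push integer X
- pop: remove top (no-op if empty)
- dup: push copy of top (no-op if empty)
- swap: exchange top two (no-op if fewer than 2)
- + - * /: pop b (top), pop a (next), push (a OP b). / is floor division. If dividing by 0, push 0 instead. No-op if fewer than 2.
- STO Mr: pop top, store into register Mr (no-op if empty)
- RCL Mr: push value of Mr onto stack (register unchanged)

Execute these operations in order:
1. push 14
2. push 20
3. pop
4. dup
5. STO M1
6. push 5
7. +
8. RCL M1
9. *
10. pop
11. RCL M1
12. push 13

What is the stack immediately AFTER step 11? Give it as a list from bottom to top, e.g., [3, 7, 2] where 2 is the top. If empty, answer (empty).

After op 1 (push 14): stack=[14] mem=[0,0,0,0]
After op 2 (push 20): stack=[14,20] mem=[0,0,0,0]
After op 3 (pop): stack=[14] mem=[0,0,0,0]
After op 4 (dup): stack=[14,14] mem=[0,0,0,0]
After op 5 (STO M1): stack=[14] mem=[0,14,0,0]
After op 6 (push 5): stack=[14,5] mem=[0,14,0,0]
After op 7 (+): stack=[19] mem=[0,14,0,0]
After op 8 (RCL M1): stack=[19,14] mem=[0,14,0,0]
After op 9 (*): stack=[266] mem=[0,14,0,0]
After op 10 (pop): stack=[empty] mem=[0,14,0,0]
After op 11 (RCL M1): stack=[14] mem=[0,14,0,0]

[14]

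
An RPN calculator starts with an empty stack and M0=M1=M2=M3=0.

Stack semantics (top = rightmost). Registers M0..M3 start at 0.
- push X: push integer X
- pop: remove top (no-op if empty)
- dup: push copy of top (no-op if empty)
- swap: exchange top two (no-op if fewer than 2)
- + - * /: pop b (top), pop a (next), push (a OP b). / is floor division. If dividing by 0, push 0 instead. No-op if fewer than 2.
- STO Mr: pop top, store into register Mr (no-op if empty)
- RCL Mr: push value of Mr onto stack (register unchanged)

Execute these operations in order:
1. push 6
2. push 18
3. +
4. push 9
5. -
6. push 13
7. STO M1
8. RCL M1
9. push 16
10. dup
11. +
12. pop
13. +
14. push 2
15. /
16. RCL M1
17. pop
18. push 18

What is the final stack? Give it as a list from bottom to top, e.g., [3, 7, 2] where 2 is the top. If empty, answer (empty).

After op 1 (push 6): stack=[6] mem=[0,0,0,0]
After op 2 (push 18): stack=[6,18] mem=[0,0,0,0]
After op 3 (+): stack=[24] mem=[0,0,0,0]
After op 4 (push 9): stack=[24,9] mem=[0,0,0,0]
After op 5 (-): stack=[15] mem=[0,0,0,0]
After op 6 (push 13): stack=[15,13] mem=[0,0,0,0]
After op 7 (STO M1): stack=[15] mem=[0,13,0,0]
After op 8 (RCL M1): stack=[15,13] mem=[0,13,0,0]
After op 9 (push 16): stack=[15,13,16] mem=[0,13,0,0]
After op 10 (dup): stack=[15,13,16,16] mem=[0,13,0,0]
After op 11 (+): stack=[15,13,32] mem=[0,13,0,0]
After op 12 (pop): stack=[15,13] mem=[0,13,0,0]
After op 13 (+): stack=[28] mem=[0,13,0,0]
After op 14 (push 2): stack=[28,2] mem=[0,13,0,0]
After op 15 (/): stack=[14] mem=[0,13,0,0]
After op 16 (RCL M1): stack=[14,13] mem=[0,13,0,0]
After op 17 (pop): stack=[14] mem=[0,13,0,0]
After op 18 (push 18): stack=[14,18] mem=[0,13,0,0]

Answer: [14, 18]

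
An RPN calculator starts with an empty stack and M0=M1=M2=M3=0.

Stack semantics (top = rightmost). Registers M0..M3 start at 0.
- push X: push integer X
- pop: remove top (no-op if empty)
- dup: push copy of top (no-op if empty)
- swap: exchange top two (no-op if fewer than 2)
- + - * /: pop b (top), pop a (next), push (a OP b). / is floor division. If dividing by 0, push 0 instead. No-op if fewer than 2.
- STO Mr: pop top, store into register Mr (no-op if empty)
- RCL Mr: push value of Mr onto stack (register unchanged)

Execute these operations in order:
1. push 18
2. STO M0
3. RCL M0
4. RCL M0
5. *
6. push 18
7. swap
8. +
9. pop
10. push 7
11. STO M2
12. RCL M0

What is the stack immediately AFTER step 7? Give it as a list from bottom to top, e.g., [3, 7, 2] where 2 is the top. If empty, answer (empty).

After op 1 (push 18): stack=[18] mem=[0,0,0,0]
After op 2 (STO M0): stack=[empty] mem=[18,0,0,0]
After op 3 (RCL M0): stack=[18] mem=[18,0,0,0]
After op 4 (RCL M0): stack=[18,18] mem=[18,0,0,0]
After op 5 (*): stack=[324] mem=[18,0,0,0]
After op 6 (push 18): stack=[324,18] mem=[18,0,0,0]
After op 7 (swap): stack=[18,324] mem=[18,0,0,0]

[18, 324]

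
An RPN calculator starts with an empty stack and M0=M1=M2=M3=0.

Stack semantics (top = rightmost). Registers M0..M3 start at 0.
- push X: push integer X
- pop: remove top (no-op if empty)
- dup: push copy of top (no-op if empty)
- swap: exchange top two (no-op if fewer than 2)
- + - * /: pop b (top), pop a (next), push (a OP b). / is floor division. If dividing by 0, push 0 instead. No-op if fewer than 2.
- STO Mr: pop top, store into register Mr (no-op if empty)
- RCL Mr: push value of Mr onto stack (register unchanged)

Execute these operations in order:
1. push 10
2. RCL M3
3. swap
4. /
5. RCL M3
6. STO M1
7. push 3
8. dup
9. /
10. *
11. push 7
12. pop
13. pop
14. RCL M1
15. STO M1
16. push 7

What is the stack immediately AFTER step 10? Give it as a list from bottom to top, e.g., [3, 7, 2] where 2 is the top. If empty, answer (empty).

After op 1 (push 10): stack=[10] mem=[0,0,0,0]
After op 2 (RCL M3): stack=[10,0] mem=[0,0,0,0]
After op 3 (swap): stack=[0,10] mem=[0,0,0,0]
After op 4 (/): stack=[0] mem=[0,0,0,0]
After op 5 (RCL M3): stack=[0,0] mem=[0,0,0,0]
After op 6 (STO M1): stack=[0] mem=[0,0,0,0]
After op 7 (push 3): stack=[0,3] mem=[0,0,0,0]
After op 8 (dup): stack=[0,3,3] mem=[0,0,0,0]
After op 9 (/): stack=[0,1] mem=[0,0,0,0]
After op 10 (*): stack=[0] mem=[0,0,0,0]

[0]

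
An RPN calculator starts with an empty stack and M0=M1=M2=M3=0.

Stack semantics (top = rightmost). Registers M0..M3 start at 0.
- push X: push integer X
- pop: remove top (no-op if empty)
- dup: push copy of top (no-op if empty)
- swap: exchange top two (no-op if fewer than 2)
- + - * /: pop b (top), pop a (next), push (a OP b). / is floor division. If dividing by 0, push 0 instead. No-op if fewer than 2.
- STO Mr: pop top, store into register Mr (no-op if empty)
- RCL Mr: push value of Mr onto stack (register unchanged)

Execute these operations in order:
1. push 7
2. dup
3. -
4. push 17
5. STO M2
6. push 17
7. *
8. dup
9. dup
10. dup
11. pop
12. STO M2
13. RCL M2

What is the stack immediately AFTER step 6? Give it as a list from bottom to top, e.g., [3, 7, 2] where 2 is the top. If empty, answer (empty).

After op 1 (push 7): stack=[7] mem=[0,0,0,0]
After op 2 (dup): stack=[7,7] mem=[0,0,0,0]
After op 3 (-): stack=[0] mem=[0,0,0,0]
After op 4 (push 17): stack=[0,17] mem=[0,0,0,0]
After op 5 (STO M2): stack=[0] mem=[0,0,17,0]
After op 6 (push 17): stack=[0,17] mem=[0,0,17,0]

[0, 17]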